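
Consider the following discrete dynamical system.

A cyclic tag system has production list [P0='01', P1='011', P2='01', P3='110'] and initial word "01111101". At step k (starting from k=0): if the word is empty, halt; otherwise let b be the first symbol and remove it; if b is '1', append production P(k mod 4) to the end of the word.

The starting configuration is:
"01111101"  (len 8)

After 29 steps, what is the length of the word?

t=0: "01111101"  (len 8)
t=1: "1111101"  (len 7)
t=2: "111101011"  (len 9)
t=3: "1110101101"  (len 10)
t=4: "110101101110"  (len 12)
t=5: "1010110111001"  (len 13)
t=6: "010110111001011"  (len 15)
t=7: "10110111001011"  (len 14)
t=8: "0110111001011110"  (len 16)
t=9: "110111001011110"  (len 15)
t=10: "10111001011110011"  (len 17)
t=11: "011100101111001101"  (len 18)
t=12: "11100101111001101"  (len 17)
t=13: "110010111100110101"  (len 18)
t=14: "10010111100110101011"  (len 20)
t=15: "001011110011010101101"  (len 21)
t=16: "01011110011010101101"  (len 20)
t=17: "1011110011010101101"  (len 19)
t=18: "011110011010101101011"  (len 21)
t=19: "11110011010101101011"  (len 20)
t=20: "1110011010101101011110"  (len 22)
t=21: "11001101010110101111001"  (len 23)
t=22: "1001101010110101111001011"  (len 25)
t=23: "00110101011010111100101101"  (len 26)
t=24: "0110101011010111100101101"  (len 25)
t=25: "110101011010111100101101"  (len 24)
t=26: "10101011010111100101101011"  (len 26)
t=27: "010101101011110010110101101"  (len 27)
t=28: "10101101011110010110101101"  (len 26)
t=29: "010110101111001011010110101"  (len 27)

27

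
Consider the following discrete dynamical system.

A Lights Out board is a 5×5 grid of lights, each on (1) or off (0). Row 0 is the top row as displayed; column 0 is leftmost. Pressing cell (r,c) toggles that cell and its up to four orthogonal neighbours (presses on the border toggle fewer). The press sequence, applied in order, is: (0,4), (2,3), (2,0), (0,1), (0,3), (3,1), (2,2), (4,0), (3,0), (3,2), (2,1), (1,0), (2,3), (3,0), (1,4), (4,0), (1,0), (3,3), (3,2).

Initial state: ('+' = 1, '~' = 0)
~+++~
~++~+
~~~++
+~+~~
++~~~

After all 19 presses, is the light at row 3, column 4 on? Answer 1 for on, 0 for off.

[0] ~+++~
~++~+
~~~++
+~+~~
++~~~
[1] ~++~+
~++~~
~~~++
+~+~~
++~~~
[2] ~++~+
~+++~
~~+~~
+~++~
++~~~
[3] ~++~+
++++~
+++~~
~~++~
++~~~
[4] +~~~+
+~++~
+++~~
~~++~
++~~~
[5] +~++~
+~+~~
+++~~
~~++~
++~~~
[6] +~++~
+~+~~
+~+~~
++~+~
+~~~~
[7] +~++~
+~~~~
++~+~
++++~
+~~~~
[8] +~++~
+~~~~
++~+~
~+++~
~+~~~
[9] +~++~
+~~~~
~+~+~
+~++~
++~~~
[10] +~++~
+~~~~
~+++~
++~~~
+++~~
[11] +~++~
++~~~
+~~+~
+~~~~
+++~~
[12] ~~++~
~~~~~
~~~+~
+~~~~
+++~~
[13] ~~++~
~~~+~
~~+~+
+~~+~
+++~~
[14] ~~++~
~~~+~
+~+~+
~+~+~
~++~~
[15] ~~+++
~~~~+
+~+~~
~+~+~
~++~~
[16] ~~+++
~~~~+
+~+~~
++~+~
+~+~~
[17] +~+++
++~~+
~~+~~
++~+~
+~+~~
[18] +~+++
++~~+
~~++~
+++~+
+~++~
[19] +~+++
++~~+
~~~+~
+~~++
+~~+~

1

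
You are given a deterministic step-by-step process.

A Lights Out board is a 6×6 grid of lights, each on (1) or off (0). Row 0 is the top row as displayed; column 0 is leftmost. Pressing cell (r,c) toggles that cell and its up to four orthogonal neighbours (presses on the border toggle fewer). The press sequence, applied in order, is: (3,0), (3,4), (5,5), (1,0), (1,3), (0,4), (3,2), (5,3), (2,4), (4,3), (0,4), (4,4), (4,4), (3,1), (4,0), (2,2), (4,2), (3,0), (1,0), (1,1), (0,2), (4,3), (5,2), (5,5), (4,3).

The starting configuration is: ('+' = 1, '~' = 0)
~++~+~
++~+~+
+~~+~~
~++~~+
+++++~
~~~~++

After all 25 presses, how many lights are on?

16

0) ~++~+~
++~+~+
+~~+~~
~++~~+
+++++~
~~~~++
1) ~++~+~
++~+~+
~~~+~~
+~+~~+
~++++~
~~~~++
2) ~++~+~
++~+~+
~~~++~
+~+++~
~+++~~
~~~~++
3) ~++~+~
++~+~+
~~~++~
+~+++~
~+++~+
~~~~~~
4) +++~+~
~~~+~+
+~~++~
+~+++~
~+++~+
~~~~~~
5) +++++~
~~+~++
+~~~+~
+~+++~
~+++~+
~~~~~~
6) +++~~+
~~+~~+
+~~~+~
+~+++~
~+++~+
~~~~~~
7) +++~~+
~~+~~+
+~+~+~
++~~+~
~+~+~+
~~~~~~
8) +++~~+
~~+~~+
+~+~+~
++~~+~
~+~~~+
~~+++~
9) +++~~+
~~+~++
+~++~+
++~~~~
~+~~~+
~~+++~
10) +++~~+
~~+~++
+~++~+
++~+~~
~+++++
~~+~+~
11) +++++~
~~+~~+
+~++~+
++~+~~
~+++++
~~+~+~
12) +++++~
~~+~~+
+~++~+
++~++~
~++~~~
~~+~~~
13) +++++~
~~+~~+
+~++~+
++~+~~
~+++++
~~+~+~
14) +++++~
~~+~~+
++++~+
~~++~~
~~++++
~~+~+~
15) +++++~
~~+~~+
++++~+
+~++~~
++++++
+~+~+~
16) +++++~
~~~~~+
+~~~~+
+~~+~~
++++++
+~+~+~
17) +++++~
~~~~~+
+~~~~+
+~++~~
+~~~++
+~~~+~
18) +++++~
~~~~~+
~~~~~+
~+++~~
~~~~++
+~~~+~
19) ~++++~
++~~~+
+~~~~+
~+++~~
~~~~++
+~~~+~
20) ~~+++~
~~+~~+
++~~~+
~+++~~
~~~~++
+~~~+~
21) ~+~~+~
~~~~~+
++~~~+
~+++~~
~~~~++
+~~~+~
22) ~+~~+~
~~~~~+
++~~~+
~++~~~
~~++~+
+~~++~
23) ~+~~+~
~~~~~+
++~~~+
~++~~~
~~~+~+
+++~+~
24) ~+~~+~
~~~~~+
++~~~+
~++~~~
~~~+~~
+++~~+
25) ~+~~+~
~~~~~+
++~~~+
~+++~~
~~+~+~
++++~+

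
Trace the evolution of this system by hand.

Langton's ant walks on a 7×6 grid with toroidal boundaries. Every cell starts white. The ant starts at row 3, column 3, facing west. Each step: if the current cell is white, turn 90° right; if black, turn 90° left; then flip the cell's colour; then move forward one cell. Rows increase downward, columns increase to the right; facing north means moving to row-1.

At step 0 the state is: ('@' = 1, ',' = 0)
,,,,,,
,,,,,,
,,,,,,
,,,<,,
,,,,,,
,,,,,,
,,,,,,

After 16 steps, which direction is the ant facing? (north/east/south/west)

0) ,,,,,,
,,,,,,
,,,,,,
,,,<,,
,,,,,,
,,,,,,
,,,,,,
1) ,,,,,,
,,,,,,
,,,^,,
,,,@,,
,,,,,,
,,,,,,
,,,,,,
2) ,,,,,,
,,,,,,
,,,@>,
,,,@,,
,,,,,,
,,,,,,
,,,,,,
3) ,,,,,,
,,,,,,
,,,@@,
,,,@v,
,,,,,,
,,,,,,
,,,,,,
4) ,,,,,,
,,,,,,
,,,@@,
,,,<@,
,,,,,,
,,,,,,
,,,,,,
5) ,,,,,,
,,,,,,
,,,@@,
,,,,@,
,,,v,,
,,,,,,
,,,,,,
6) ,,,,,,
,,,,,,
,,,@@,
,,,,@,
,,<@,,
,,,,,,
,,,,,,
7) ,,,,,,
,,,,,,
,,,@@,
,,^,@,
,,@@,,
,,,,,,
,,,,,,
8) ,,,,,,
,,,,,,
,,,@@,
,,@>@,
,,@@,,
,,,,,,
,,,,,,
9) ,,,,,,
,,,,,,
,,,@@,
,,@@@,
,,@v,,
,,,,,,
,,,,,,
10) ,,,,,,
,,,,,,
,,,@@,
,,@@@,
,,@,>,
,,,,,,
,,,,,,
11) ,,,,,,
,,,,,,
,,,@@,
,,@@@,
,,@,@,
,,,,v,
,,,,,,
12) ,,,,,,
,,,,,,
,,,@@,
,,@@@,
,,@,@,
,,,<@,
,,,,,,
13) ,,,,,,
,,,,,,
,,,@@,
,,@@@,
,,@^@,
,,,@@,
,,,,,,
14) ,,,,,,
,,,,,,
,,,@@,
,,@@@,
,,@@>,
,,,@@,
,,,,,,
15) ,,,,,,
,,,,,,
,,,@@,
,,@@^,
,,@@,,
,,,@@,
,,,,,,
16) ,,,,,,
,,,,,,
,,,@@,
,,@<,,
,,@@,,
,,,@@,
,,,,,,

west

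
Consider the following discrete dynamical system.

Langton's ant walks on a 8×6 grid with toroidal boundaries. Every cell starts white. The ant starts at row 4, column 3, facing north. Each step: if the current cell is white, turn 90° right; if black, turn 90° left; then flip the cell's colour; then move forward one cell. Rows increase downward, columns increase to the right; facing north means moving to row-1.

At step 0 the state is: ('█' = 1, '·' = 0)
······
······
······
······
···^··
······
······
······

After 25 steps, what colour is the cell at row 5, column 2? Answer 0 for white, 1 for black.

1

gen 0: ······
······
······
······
···^··
······
······
······
gen 1: ······
······
······
······
···█>·
······
······
······
gen 2: ······
······
······
······
···██·
····v·
······
······
gen 3: ······
······
······
······
···██·
···<█·
······
······
gen 4: ······
······
······
······
···^█·
···██·
······
······
gen 5: ······
······
······
······
··<·█·
···██·
······
······
gen 6: ······
······
······
··^···
··█·█·
···██·
······
······
gen 7: ······
······
······
··█>··
··█·█·
···██·
······
······
gen 8: ······
······
······
··██··
··█v█·
···██·
······
······
gen 9: ······
······
······
··██··
··<██·
···██·
······
······
gen 10: ······
······
······
··██··
···██·
··v██·
······
······
gen 11: ······
······
······
··██··
···██·
·<███·
······
······
gen 12: ······
······
······
··██··
·^·██·
·████·
······
······
gen 13: ······
······
······
··██··
·█>██·
·████·
······
······
gen 14: ······
······
······
··██··
·████·
·█v██·
······
······
gen 15: ······
······
······
··██··
·████·
·█·>█·
······
······
gen 16: ······
······
······
··██··
·██^█·
·█··█·
······
······
gen 17: ······
······
······
··██··
·█<·█·
·█··█·
······
······
gen 18: ······
······
······
··██··
·█··█·
·█v·█·
······
······
gen 19: ······
······
······
··██··
·█··█·
·<█·█·
······
······
gen 20: ······
······
······
··██··
·█··█·
··█·█·
·v····
······
gen 21: ······
······
······
··██··
·█··█·
··█·█·
<█····
······
gen 22: ······
······
······
··██··
·█··█·
^·█·█·
██····
······
gen 23: ······
······
······
··██··
·█··█·
█>█·█·
██····
······
gen 24: ······
······
······
··██··
·█··█·
███·█·
█v····
······
gen 25: ······
······
······
··██··
·█··█·
███·█·
█·>···
······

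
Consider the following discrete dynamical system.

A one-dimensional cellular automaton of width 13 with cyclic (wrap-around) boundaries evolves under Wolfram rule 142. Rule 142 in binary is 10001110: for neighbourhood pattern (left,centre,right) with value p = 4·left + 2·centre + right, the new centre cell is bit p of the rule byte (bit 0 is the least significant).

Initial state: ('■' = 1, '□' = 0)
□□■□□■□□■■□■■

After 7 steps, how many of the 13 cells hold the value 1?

7

k=0  □□■□□■□□■■□■■
k=1  □■■□■■□■■□□■□
k=2  ■■□□■□□■□□■■□
k=3  ■□□■■□■■□■■□□
k=4  ■□■■□□■□□■□□■
k=5  □□■□□■■□■■□■■
k=6  □■■□■■□□■□□■□
k=7  ■■□□■□□■■□■■□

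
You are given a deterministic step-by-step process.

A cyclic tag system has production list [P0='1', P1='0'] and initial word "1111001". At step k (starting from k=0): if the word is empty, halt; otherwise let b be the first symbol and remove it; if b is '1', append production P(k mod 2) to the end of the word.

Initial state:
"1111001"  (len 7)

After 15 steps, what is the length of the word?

0

step 0: "1111001"  (len 7)
step 1: "1110011"  (len 7)
step 2: "1100110"  (len 7)
step 3: "1001101"  (len 7)
step 4: "0011010"  (len 7)
step 5: "011010"  (len 6)
step 6: "11010"  (len 5)
step 7: "10101"  (len 5)
step 8: "01010"  (len 5)
step 9: "1010"  (len 4)
step 10: "0100"  (len 4)
step 11: "100"  (len 3)
step 12: "000"  (len 3)
step 13: "00"  (len 2)
step 14: "0"  (len 1)
step 15: (halted — word empty)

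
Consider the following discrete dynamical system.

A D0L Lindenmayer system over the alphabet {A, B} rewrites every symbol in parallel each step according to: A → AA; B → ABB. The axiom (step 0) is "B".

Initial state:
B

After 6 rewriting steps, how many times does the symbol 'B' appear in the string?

k=0  B
k=1  ABB
k=2  AAABBABB
k=3  AAAAAAABBABBAAABBABB
k=4  AAAAAAAAAAAAAAABBABBAAABBABBAAAAAAABBABBAAABBABB
k=5  AAAAAAAAAAAAAAAAAAAAAAAAAAAAAAABBABBAAABBABBAAAAAAABBABBAAABBABBAAAAAAAAAAAAAAABBABBAAABBABBAAAAAAABBABBAAABBABB
k=6  AAAAAAAAAAAAAAAAAAAAAAAAAAAAAAAAAAAAAAAAAAAAAAAAAAAAAAAAAA…BBAAABBABBAAAAAAAAAAAAAAABBABBAAABBABBAAAAAAABBABBAAABBABB  (len 256)

64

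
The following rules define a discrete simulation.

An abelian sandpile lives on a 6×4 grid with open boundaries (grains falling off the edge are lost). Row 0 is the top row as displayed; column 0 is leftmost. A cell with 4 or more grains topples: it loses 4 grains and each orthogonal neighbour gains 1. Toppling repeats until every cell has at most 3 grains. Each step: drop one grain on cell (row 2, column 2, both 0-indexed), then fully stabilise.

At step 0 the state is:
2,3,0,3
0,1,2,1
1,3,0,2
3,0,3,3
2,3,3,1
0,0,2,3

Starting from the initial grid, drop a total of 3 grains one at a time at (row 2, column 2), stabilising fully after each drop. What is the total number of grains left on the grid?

t=0: 2,3,0,3
0,1,2,1
1,3,0,2
3,0,3,3
2,3,3,1
0,0,2,3
t=1: 2,3,0,3
0,1,2,1
1,3,1,2
3,0,3,3
2,3,3,1
0,0,2,3
t=2: 2,3,0,3
0,1,2,1
1,3,2,2
3,0,3,3
2,3,3,1
0,0,2,3
t=3: 2,3,0,3
0,1,2,1
1,3,3,2
3,0,3,3
2,3,3,1
0,0,2,3

44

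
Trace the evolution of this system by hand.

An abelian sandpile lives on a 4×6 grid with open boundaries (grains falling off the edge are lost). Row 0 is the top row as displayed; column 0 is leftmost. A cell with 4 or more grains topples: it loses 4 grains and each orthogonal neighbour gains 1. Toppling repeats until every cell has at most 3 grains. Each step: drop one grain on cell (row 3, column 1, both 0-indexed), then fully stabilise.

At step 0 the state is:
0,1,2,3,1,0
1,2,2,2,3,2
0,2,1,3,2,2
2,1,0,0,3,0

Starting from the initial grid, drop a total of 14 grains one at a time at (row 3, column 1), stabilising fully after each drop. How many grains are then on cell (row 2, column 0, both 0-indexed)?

step 0: 0,1,2,3,1,0
1,2,2,2,3,2
0,2,1,3,2,2
2,1,0,0,3,0
step 1: 0,1,2,3,1,0
1,2,2,2,3,2
0,2,1,3,2,2
2,2,0,0,3,0
step 2: 0,1,2,3,1,0
1,2,2,2,3,2
0,2,1,3,2,2
2,3,0,0,3,0
step 3: 0,1,2,3,1,0
1,2,2,2,3,2
0,3,1,3,2,2
3,0,1,0,3,0
step 4: 0,1,2,3,1,0
1,2,2,2,3,2
0,3,1,3,2,2
3,1,1,0,3,0
step 5: 0,1,2,3,1,0
1,2,2,2,3,2
0,3,1,3,2,2
3,2,1,0,3,0
step 6: 0,1,2,3,1,0
1,2,2,2,3,2
0,3,1,3,2,2
3,3,1,0,3,0
step 7: 0,1,2,3,1,0
1,3,2,2,3,2
2,0,2,3,2,2
0,2,2,0,3,0
step 8: 0,1,2,3,1,0
1,3,2,2,3,2
2,0,2,3,2,2
0,3,2,0,3,0
step 9: 0,1,2,3,1,0
1,3,2,2,3,2
2,1,2,3,2,2
1,0,3,0,3,0
step 10: 0,1,2,3,1,0
1,3,2,2,3,2
2,1,2,3,2,2
1,1,3,0,3,0
step 11: 0,1,2,3,1,0
1,3,2,2,3,2
2,1,2,3,2,2
1,2,3,0,3,0
step 12: 0,1,2,3,1,0
1,3,2,2,3,2
2,1,2,3,2,2
1,3,3,0,3,0
step 13: 0,1,2,3,1,0
1,3,2,2,3,2
2,2,3,3,2,2
2,1,0,1,3,0
step 14: 0,1,2,3,1,0
1,3,2,2,3,2
2,2,3,3,2,2
2,2,0,1,3,0

2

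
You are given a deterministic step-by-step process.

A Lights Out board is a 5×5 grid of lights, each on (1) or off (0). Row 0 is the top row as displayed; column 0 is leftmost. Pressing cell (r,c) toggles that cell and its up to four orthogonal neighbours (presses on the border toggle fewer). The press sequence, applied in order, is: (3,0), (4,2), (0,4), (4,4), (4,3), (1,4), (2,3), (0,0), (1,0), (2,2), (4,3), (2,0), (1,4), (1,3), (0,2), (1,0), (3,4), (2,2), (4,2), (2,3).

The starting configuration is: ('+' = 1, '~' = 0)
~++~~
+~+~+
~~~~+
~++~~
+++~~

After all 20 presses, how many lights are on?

0) ~++~~
+~+~+
~~~~+
~++~~
+++~~
1) ~++~~
+~+~+
+~~~+
+~+~~
~++~~
2) ~++~~
+~+~+
+~~~+
+~~~~
~~~+~
3) ~++++
+~+~~
+~~~+
+~~~~
~~~+~
4) ~++++
+~+~~
+~~~+
+~~~+
~~~~+
5) ~++++
+~+~~
+~~~+
+~~++
~~++~
6) ~+++~
+~+++
+~~~~
+~~++
~~++~
7) ~+++~
+~+~+
+~+++
+~~~+
~~++~
8) +~++~
~~+~+
+~+++
+~~~+
~~++~
9) ~~++~
+++~+
~~+++
+~~~+
~~++~
10) ~~++~
++~~+
~+~~+
+~+~+
~~++~
11) ~~++~
++~~+
~+~~+
+~+++
~~~~+
12) ~~++~
~+~~+
+~~~+
~~+++
~~~~+
13) ~~+++
~+~+~
+~~~~
~~+++
~~~~+
14) ~~+~+
~++~+
+~~+~
~~+++
~~~~+
15) ~+~++
~+~~+
+~~+~
~~+++
~~~~+
16) ++~++
+~~~+
~~~+~
~~+++
~~~~+
17) ++~++
+~~~+
~~~++
~~+~~
~~~~~
18) ++~++
+~+~+
~++~+
~~~~~
~~~~~
19) ++~++
+~+~+
~++~+
~~+~~
~+++~
20) ++~++
+~+++
~+~+~
~~++~
~+++~

15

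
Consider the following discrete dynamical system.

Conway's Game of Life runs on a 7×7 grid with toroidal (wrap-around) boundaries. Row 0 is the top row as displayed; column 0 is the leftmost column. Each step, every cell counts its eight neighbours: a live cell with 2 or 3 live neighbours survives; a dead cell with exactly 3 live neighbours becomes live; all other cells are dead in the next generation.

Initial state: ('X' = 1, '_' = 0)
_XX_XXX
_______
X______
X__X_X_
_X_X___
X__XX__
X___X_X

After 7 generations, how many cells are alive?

4

[0] _XX_XXX
_______
X______
X__X_X_
_X_X___
X__XX__
X___X_X
[1] _X_XX_X
XX___XX
______X
XXX_X_X
XX_X__X
XXXXXXX
__X____
[2] _X_XX_X
_XX_X__
__X____
__XX___
_______
____XX_
_______
[3] XX_XXX_
XX__XX_
_______
__XX___
___XX__
_______
___X___
[4] XX_X_X_
XXXX_X_
_XXXX__
__XXX__
__XXX__
___XX__
__XX___
[5] X______
_____X_
X____X_
_____X_
_____X_
_______
_X_____
[6] _______
_______
____XX_
____XX_
_______
_______
_______
[7] _______
_______
____XX_
____XX_
_______
_______
_______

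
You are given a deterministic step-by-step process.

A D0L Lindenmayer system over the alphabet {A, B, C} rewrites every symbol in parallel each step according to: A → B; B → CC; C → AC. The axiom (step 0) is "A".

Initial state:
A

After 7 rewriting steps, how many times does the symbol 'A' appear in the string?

[0] A
[1] B
[2] CC
[3] ACAC
[4] BACBAC
[5] CCBACCCBAC
[6] ACACCCBACACACCCBAC
[7] BACBACACACCCBACBACBACACACCCBAC

10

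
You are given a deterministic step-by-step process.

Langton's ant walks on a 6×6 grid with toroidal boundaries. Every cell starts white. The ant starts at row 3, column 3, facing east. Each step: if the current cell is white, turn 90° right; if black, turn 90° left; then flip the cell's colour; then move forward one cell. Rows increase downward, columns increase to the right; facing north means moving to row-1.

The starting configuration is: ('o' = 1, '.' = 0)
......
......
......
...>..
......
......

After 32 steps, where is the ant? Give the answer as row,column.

1,1

step 0: ......
......
......
...>..
......
......
step 1: ......
......
......
...o..
...v..
......
step 2: ......
......
......
...o..
..<o..
......
step 3: ......
......
......
..^o..
..oo..
......
step 4: ......
......
......
..o>..
..oo..
......
step 5: ......
......
...^..
..o...
..oo..
......
step 6: ......
......
...o>.
..o...
..oo..
......
step 7: ......
......
...oo.
..o.v.
..oo..
......
step 8: ......
......
...oo.
..o<o.
..oo..
......
step 9: ......
......
...^o.
..ooo.
..oo..
......
step 10: ......
......
..<.o.
..ooo.
..oo..
......
step 11: ......
..^...
..o.o.
..ooo.
..oo..
......
step 12: ......
..o>..
..o.o.
..ooo.
..oo..
......
step 13: ......
..oo..
..ovo.
..ooo.
..oo..
......
step 14: ......
..oo..
..<oo.
..ooo.
..oo..
......
step 15: ......
..oo..
...oo.
..voo.
..oo..
......
step 16: ......
..oo..
...oo.
...>o.
..oo..
......
step 17: ......
..oo..
...^o.
....o.
..oo..
......
step 18: ......
..oo..
..<.o.
....o.
..oo..
......
step 19: ......
..^o..
..o.o.
....o.
..oo..
......
step 20: ......
.<.o..
..o.o.
....o.
..oo..
......
step 21: .^....
.o.o..
..o.o.
....o.
..oo..
......
step 22: .o>...
.o.o..
..o.o.
....o.
..oo..
......
step 23: .oo...
.ovo..
..o.o.
....o.
..oo..
......
step 24: .oo...
.<oo..
..o.o.
....o.
..oo..
......
step 25: .oo...
..oo..
.vo.o.
....o.
..oo..
......
step 26: .oo...
..oo..
<oo.o.
....o.
..oo..
......
step 27: .oo...
^.oo..
ooo.o.
....o.
..oo..
......
step 28: .oo...
o>oo..
ooo.o.
....o.
..oo..
......
step 29: .oo...
oooo..
ovo.o.
....o.
..oo..
......
step 30: .oo...
oooo..
o.>.o.
....o.
..oo..
......
step 31: .oo...
oo^o..
o...o.
....o.
..oo..
......
step 32: .oo...
o<.o..
o...o.
....o.
..oo..
......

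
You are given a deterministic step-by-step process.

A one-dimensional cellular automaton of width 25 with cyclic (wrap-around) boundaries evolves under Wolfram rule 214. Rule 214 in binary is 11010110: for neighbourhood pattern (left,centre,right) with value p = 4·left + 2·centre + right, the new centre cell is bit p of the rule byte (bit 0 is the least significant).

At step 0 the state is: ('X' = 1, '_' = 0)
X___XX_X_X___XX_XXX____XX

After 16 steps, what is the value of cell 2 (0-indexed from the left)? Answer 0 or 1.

gen 0: X___XX_X_X___XX_XXX____XX
gen 1: XX_X_X_X_XX_X_X__XXX__X_X
gen 2: XX_X_X_X__X_X_XXX_XXXXX__
gen 3: _X_X_X_XXXX_X__XX__XXXXXX
gen 4: _X_X_X__XXX_XXX_XXX_XXXXX
gen 5: _X_X_XXX_XX__XX__XX__XXXX
gen 6: _X_X__XX__XXX_XXX_XXX_XXX
gen 7: _X_XXX_XXX_XX__XX__XX__XX
gen 8: _X__XX__XX__XXX_XXX_XXX_X
gen 9: _XXX_XXX_XXX_XX__XX__XX_X
gen 10: __XX__XX__XX__XXX_XXX_X_X
gen 11: XX_XXX_XXX_XXX_XX__XX_X_X
gen 12: XX__XX__XX__XX__XXX_X_X__
gen 13: _XXX_XXX_XXX_XXX_XX_X_XXX
gen 14: __XX__XX__XX__XX__X_X__XX
gen 15: XX_XXX_XXX_XXX_XXXX_XXX_X
gen 16: XX__XX__XX__XX__XXX__XX__

0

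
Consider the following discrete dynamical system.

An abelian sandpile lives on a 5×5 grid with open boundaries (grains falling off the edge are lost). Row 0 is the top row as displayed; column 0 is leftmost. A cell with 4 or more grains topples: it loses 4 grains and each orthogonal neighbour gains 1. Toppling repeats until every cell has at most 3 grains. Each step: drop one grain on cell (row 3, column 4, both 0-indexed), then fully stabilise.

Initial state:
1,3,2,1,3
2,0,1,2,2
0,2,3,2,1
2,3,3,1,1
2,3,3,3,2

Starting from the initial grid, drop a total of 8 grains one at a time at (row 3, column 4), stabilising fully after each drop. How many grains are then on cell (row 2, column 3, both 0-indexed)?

1

k=0  1,3,2,1,3
2,0,1,2,2
0,2,3,2,1
2,3,3,1,1
2,3,3,3,2
k=1  1,3,2,1,3
2,0,1,2,2
0,2,3,2,1
2,3,3,1,2
2,3,3,3,2
k=2  1,3,2,1,3
2,0,1,2,2
0,2,3,2,1
2,3,3,1,3
2,3,3,3,2
k=3  1,3,2,1,3
2,0,1,2,2
0,2,3,2,2
2,3,3,2,0
2,3,3,3,3
k=4  1,3,2,1,3
2,0,1,2,2
0,2,3,2,2
2,3,3,2,1
2,3,3,3,3
k=5  1,3,2,1,3
2,0,1,2,2
0,2,3,2,2
2,3,3,2,2
2,3,3,3,3
k=6  1,3,2,1,3
2,0,1,2,2
0,2,3,2,2
2,3,3,2,3
2,3,3,3,3
k=7  1,3,2,1,3
2,1,2,3,3
1,0,2,1,0
3,2,3,2,3
3,1,2,2,1
k=8  1,3,2,1,3
2,1,2,3,3
1,0,2,1,1
3,2,3,3,0
3,1,2,2,2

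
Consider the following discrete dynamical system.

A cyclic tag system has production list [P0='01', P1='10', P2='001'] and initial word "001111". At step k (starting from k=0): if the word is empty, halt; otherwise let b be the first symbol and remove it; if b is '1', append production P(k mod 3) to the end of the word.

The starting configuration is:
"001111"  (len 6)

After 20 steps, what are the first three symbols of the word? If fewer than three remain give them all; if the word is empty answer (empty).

[0] "001111"  (len 6)
[1] "01111"  (len 5)
[2] "1111"  (len 4)
[3] "111001"  (len 6)
[4] "1100101"  (len 7)
[5] "10010110"  (len 8)
[6] "0010110001"  (len 10)
[7] "010110001"  (len 9)
[8] "10110001"  (len 8)
[9] "0110001001"  (len 10)
[10] "110001001"  (len 9)
[11] "1000100110"  (len 10)
[12] "000100110001"  (len 12)
[13] "00100110001"  (len 11)
[14] "0100110001"  (len 10)
[15] "100110001"  (len 9)
[16] "0011000101"  (len 10)
[17] "011000101"  (len 9)
[18] "11000101"  (len 8)
[19] "100010101"  (len 9)
[20] "0001010110"  (len 10)

000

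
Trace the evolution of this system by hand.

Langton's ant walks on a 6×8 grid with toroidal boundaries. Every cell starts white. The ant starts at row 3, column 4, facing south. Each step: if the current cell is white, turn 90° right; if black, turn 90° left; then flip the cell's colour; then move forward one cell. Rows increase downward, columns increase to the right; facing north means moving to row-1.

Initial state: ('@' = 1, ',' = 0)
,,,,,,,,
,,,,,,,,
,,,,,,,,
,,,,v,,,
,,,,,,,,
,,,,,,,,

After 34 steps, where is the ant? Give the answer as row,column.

gen 0: ,,,,,,,,
,,,,,,,,
,,,,,,,,
,,,,v,,,
,,,,,,,,
,,,,,,,,
gen 1: ,,,,,,,,
,,,,,,,,
,,,,,,,,
,,,<@,,,
,,,,,,,,
,,,,,,,,
gen 2: ,,,,,,,,
,,,,,,,,
,,,^,,,,
,,,@@,,,
,,,,,,,,
,,,,,,,,
gen 3: ,,,,,,,,
,,,,,,,,
,,,@>,,,
,,,@@,,,
,,,,,,,,
,,,,,,,,
gen 4: ,,,,,,,,
,,,,,,,,
,,,@@,,,
,,,@v,,,
,,,,,,,,
,,,,,,,,
gen 5: ,,,,,,,,
,,,,,,,,
,,,@@,,,
,,,@,>,,
,,,,,,,,
,,,,,,,,
gen 6: ,,,,,,,,
,,,,,,,,
,,,@@,,,
,,,@,@,,
,,,,,v,,
,,,,,,,,
gen 7: ,,,,,,,,
,,,,,,,,
,,,@@,,,
,,,@,@,,
,,,,<@,,
,,,,,,,,
gen 8: ,,,,,,,,
,,,,,,,,
,,,@@,,,
,,,@^@,,
,,,,@@,,
,,,,,,,,
gen 9: ,,,,,,,,
,,,,,,,,
,,,@@,,,
,,,@@>,,
,,,,@@,,
,,,,,,,,
gen 10: ,,,,,,,,
,,,,,,,,
,,,@@^,,
,,,@@,,,
,,,,@@,,
,,,,,,,,
gen 11: ,,,,,,,,
,,,,,,,,
,,,@@@>,
,,,@@,,,
,,,,@@,,
,,,,,,,,
gen 12: ,,,,,,,,
,,,,,,,,
,,,@@@@,
,,,@@,v,
,,,,@@,,
,,,,,,,,
gen 13: ,,,,,,,,
,,,,,,,,
,,,@@@@,
,,,@@<@,
,,,,@@,,
,,,,,,,,
gen 14: ,,,,,,,,
,,,,,,,,
,,,@@^@,
,,,@@@@,
,,,,@@,,
,,,,,,,,
gen 15: ,,,,,,,,
,,,,,,,,
,,,@<,@,
,,,@@@@,
,,,,@@,,
,,,,,,,,
gen 16: ,,,,,,,,
,,,,,,,,
,,,@,,@,
,,,@v@@,
,,,,@@,,
,,,,,,,,
gen 17: ,,,,,,,,
,,,,,,,,
,,,@,,@,
,,,@,>@,
,,,,@@,,
,,,,,,,,
gen 18: ,,,,,,,,
,,,,,,,,
,,,@,^@,
,,,@,,@,
,,,,@@,,
,,,,,,,,
gen 19: ,,,,,,,,
,,,,,,,,
,,,@,@>,
,,,@,,@,
,,,,@@,,
,,,,,,,,
gen 20: ,,,,,,,,
,,,,,,^,
,,,@,@,,
,,,@,,@,
,,,,@@,,
,,,,,,,,
gen 21: ,,,,,,,,
,,,,,,@>
,,,@,@,,
,,,@,,@,
,,,,@@,,
,,,,,,,,
gen 22: ,,,,,,,,
,,,,,,@@
,,,@,@,v
,,,@,,@,
,,,,@@,,
,,,,,,,,
gen 23: ,,,,,,,,
,,,,,,@@
,,,@,@<@
,,,@,,@,
,,,,@@,,
,,,,,,,,
gen 24: ,,,,,,,,
,,,,,,^@
,,,@,@@@
,,,@,,@,
,,,,@@,,
,,,,,,,,
gen 25: ,,,,,,,,
,,,,,<,@
,,,@,@@@
,,,@,,@,
,,,,@@,,
,,,,,,,,
gen 26: ,,,,,^,,
,,,,,@,@
,,,@,@@@
,,,@,,@,
,,,,@@,,
,,,,,,,,
gen 27: ,,,,,@>,
,,,,,@,@
,,,@,@@@
,,,@,,@,
,,,,@@,,
,,,,,,,,
gen 28: ,,,,,@@,
,,,,,@v@
,,,@,@@@
,,,@,,@,
,,,,@@,,
,,,,,,,,
gen 29: ,,,,,@@,
,,,,,<@@
,,,@,@@@
,,,@,,@,
,,,,@@,,
,,,,,,,,
gen 30: ,,,,,@@,
,,,,,,@@
,,,@,v@@
,,,@,,@,
,,,,@@,,
,,,,,,,,
gen 31: ,,,,,@@,
,,,,,,@@
,,,@,,>@
,,,@,,@,
,,,,@@,,
,,,,,,,,
gen 32: ,,,,,@@,
,,,,,,^@
,,,@,,,@
,,,@,,@,
,,,,@@,,
,,,,,,,,
gen 33: ,,,,,@@,
,,,,,<,@
,,,@,,,@
,,,@,,@,
,,,,@@,,
,,,,,,,,
gen 34: ,,,,,^@,
,,,,,@,@
,,,@,,,@
,,,@,,@,
,,,,@@,,
,,,,,,,,

0,5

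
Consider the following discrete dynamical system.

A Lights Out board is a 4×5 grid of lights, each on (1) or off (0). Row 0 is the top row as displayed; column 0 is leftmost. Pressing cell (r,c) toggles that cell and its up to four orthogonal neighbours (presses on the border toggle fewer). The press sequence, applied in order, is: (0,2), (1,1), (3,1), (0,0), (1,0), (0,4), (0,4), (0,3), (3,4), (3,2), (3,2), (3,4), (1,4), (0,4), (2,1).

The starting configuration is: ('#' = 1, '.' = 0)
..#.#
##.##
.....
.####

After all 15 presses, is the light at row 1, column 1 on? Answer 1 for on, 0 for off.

gen 0: ..#.#
##.##
.....
.####
gen 1: .#.##
#####
.....
.####
gen 2: ...##
...##
.#...
.####
gen 3: ...##
...##
.....
#..##
gen 4: ##.##
#..##
.....
#..##
gen 5: .#.##
.#.##
#....
#..##
gen 6: .#...
.#.#.
#....
#..##
gen 7: .#.##
.#.##
#....
#..##
gen 8: .##..
.#..#
#....
#..##
gen 9: .##..
.#..#
#...#
#....
gen 10: .##..
.#..#
#.#.#
####.
gen 11: .##..
.#..#
#...#
#....
gen 12: .##..
.#..#
#....
#..##
gen 13: .##.#
.#.#.
#...#
#..##
gen 14: .###.
.#.##
#...#
#..##
gen 15: .###.
...##
.##.#
##.##

0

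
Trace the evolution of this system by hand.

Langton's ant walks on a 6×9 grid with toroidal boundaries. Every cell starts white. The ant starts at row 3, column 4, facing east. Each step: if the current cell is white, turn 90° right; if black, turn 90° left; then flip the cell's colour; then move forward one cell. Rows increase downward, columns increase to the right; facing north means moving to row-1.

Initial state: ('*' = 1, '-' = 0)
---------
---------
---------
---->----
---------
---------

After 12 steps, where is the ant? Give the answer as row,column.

1,4

step 0: ---------
---------
---------
---->----
---------
---------
step 1: ---------
---------
---------
----*----
----v----
---------
step 2: ---------
---------
---------
----*----
---<*----
---------
step 3: ---------
---------
---------
---^*----
---**----
---------
step 4: ---------
---------
---------
---*>----
---**----
---------
step 5: ---------
---------
----^----
---*-----
---**----
---------
step 6: ---------
---------
----*>---
---*-----
---**----
---------
step 7: ---------
---------
----**---
---*-v---
---**----
---------
step 8: ---------
---------
----**---
---*<*---
---**----
---------
step 9: ---------
---------
----^*---
---***---
---**----
---------
step 10: ---------
---------
---<-*---
---***---
---**----
---------
step 11: ---------
---^-----
---*-*---
---***---
---**----
---------
step 12: ---------
---*>----
---*-*---
---***---
---**----
---------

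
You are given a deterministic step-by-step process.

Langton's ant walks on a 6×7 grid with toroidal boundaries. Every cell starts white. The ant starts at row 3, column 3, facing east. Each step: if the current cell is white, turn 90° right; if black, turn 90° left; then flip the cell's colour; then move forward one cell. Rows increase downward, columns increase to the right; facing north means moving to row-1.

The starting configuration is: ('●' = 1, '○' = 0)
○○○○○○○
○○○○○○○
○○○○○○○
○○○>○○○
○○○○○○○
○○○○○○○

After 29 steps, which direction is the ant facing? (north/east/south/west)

t=0: ○○○○○○○
○○○○○○○
○○○○○○○
○○○>○○○
○○○○○○○
○○○○○○○
t=1: ○○○○○○○
○○○○○○○
○○○○○○○
○○○●○○○
○○○v○○○
○○○○○○○
t=2: ○○○○○○○
○○○○○○○
○○○○○○○
○○○●○○○
○○<●○○○
○○○○○○○
t=3: ○○○○○○○
○○○○○○○
○○○○○○○
○○^●○○○
○○●●○○○
○○○○○○○
t=4: ○○○○○○○
○○○○○○○
○○○○○○○
○○●>○○○
○○●●○○○
○○○○○○○
t=5: ○○○○○○○
○○○○○○○
○○○^○○○
○○●○○○○
○○●●○○○
○○○○○○○
t=6: ○○○○○○○
○○○○○○○
○○○●>○○
○○●○○○○
○○●●○○○
○○○○○○○
t=7: ○○○○○○○
○○○○○○○
○○○●●○○
○○●○v○○
○○●●○○○
○○○○○○○
t=8: ○○○○○○○
○○○○○○○
○○○●●○○
○○●<●○○
○○●●○○○
○○○○○○○
t=9: ○○○○○○○
○○○○○○○
○○○^●○○
○○●●●○○
○○●●○○○
○○○○○○○
t=10: ○○○○○○○
○○○○○○○
○○<○●○○
○○●●●○○
○○●●○○○
○○○○○○○
t=11: ○○○○○○○
○○^○○○○
○○●○●○○
○○●●●○○
○○●●○○○
○○○○○○○
t=12: ○○○○○○○
○○●>○○○
○○●○●○○
○○●●●○○
○○●●○○○
○○○○○○○
t=13: ○○○○○○○
○○●●○○○
○○●v●○○
○○●●●○○
○○●●○○○
○○○○○○○
t=14: ○○○○○○○
○○●●○○○
○○<●●○○
○○●●●○○
○○●●○○○
○○○○○○○
t=15: ○○○○○○○
○○●●○○○
○○○●●○○
○○v●●○○
○○●●○○○
○○○○○○○
t=16: ○○○○○○○
○○●●○○○
○○○●●○○
○○○>●○○
○○●●○○○
○○○○○○○
t=17: ○○○○○○○
○○●●○○○
○○○^●○○
○○○○●○○
○○●●○○○
○○○○○○○
t=18: ○○○○○○○
○○●●○○○
○○<○●○○
○○○○●○○
○○●●○○○
○○○○○○○
t=19: ○○○○○○○
○○^●○○○
○○●○●○○
○○○○●○○
○○●●○○○
○○○○○○○
t=20: ○○○○○○○
○<○●○○○
○○●○●○○
○○○○●○○
○○●●○○○
○○○○○○○
t=21: ○^○○○○○
○●○●○○○
○○●○●○○
○○○○●○○
○○●●○○○
○○○○○○○
t=22: ○●>○○○○
○●○●○○○
○○●○●○○
○○○○●○○
○○●●○○○
○○○○○○○
t=23: ○●●○○○○
○●v●○○○
○○●○●○○
○○○○●○○
○○●●○○○
○○○○○○○
t=24: ○●●○○○○
○<●●○○○
○○●○●○○
○○○○●○○
○○●●○○○
○○○○○○○
t=25: ○●●○○○○
○○●●○○○
○v●○●○○
○○○○●○○
○○●●○○○
○○○○○○○
t=26: ○●●○○○○
○○●●○○○
<●●○●○○
○○○○●○○
○○●●○○○
○○○○○○○
t=27: ○●●○○○○
^○●●○○○
●●●○●○○
○○○○●○○
○○●●○○○
○○○○○○○
t=28: ○●●○○○○
●>●●○○○
●●●○●○○
○○○○●○○
○○●●○○○
○○○○○○○
t=29: ○●●○○○○
●●●●○○○
●v●○●○○
○○○○●○○
○○●●○○○
○○○○○○○

south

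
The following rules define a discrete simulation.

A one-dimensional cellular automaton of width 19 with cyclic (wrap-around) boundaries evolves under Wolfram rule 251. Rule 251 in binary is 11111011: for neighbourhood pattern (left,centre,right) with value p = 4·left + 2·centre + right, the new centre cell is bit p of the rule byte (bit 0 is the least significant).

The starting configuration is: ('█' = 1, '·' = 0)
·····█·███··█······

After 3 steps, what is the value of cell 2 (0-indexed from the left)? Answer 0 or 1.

gen 0: ·····█·███··█······
gen 1: █████·██████·██████
gen 2: ███████████████████
gen 3: ███████████████████

1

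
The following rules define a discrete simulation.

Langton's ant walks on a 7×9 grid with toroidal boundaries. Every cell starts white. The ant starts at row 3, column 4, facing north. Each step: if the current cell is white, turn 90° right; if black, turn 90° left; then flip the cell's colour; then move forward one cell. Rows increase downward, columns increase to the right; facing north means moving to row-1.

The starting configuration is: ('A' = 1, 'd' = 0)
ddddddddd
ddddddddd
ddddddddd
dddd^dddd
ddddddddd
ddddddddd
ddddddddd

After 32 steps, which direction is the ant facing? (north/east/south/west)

south

t=0: ddddddddd
ddddddddd
ddddddddd
dddd^dddd
ddddddddd
ddddddddd
ddddddddd
t=1: ddddddddd
ddddddddd
ddddddddd
ddddA>ddd
ddddddddd
ddddddddd
ddddddddd
t=2: ddddddddd
ddddddddd
ddddddddd
ddddAAddd
dddddvddd
ddddddddd
ddddddddd
t=3: ddddddddd
ddddddddd
ddddddddd
ddddAAddd
dddd<Addd
ddddddddd
ddddddddd
t=4: ddddddddd
ddddddddd
ddddddddd
dddd^Addd
ddddAAddd
ddddddddd
ddddddddd
t=5: ddddddddd
ddddddddd
ddddddddd
ddd<dAddd
ddddAAddd
ddddddddd
ddddddddd
t=6: ddddddddd
ddddddddd
ddd^ddddd
dddAdAddd
ddddAAddd
ddddddddd
ddddddddd
t=7: ddddddddd
ddddddddd
dddA>dddd
dddAdAddd
ddddAAddd
ddddddddd
ddddddddd
t=8: ddddddddd
ddddddddd
dddAAdddd
dddAvAddd
ddddAAddd
ddddddddd
ddddddddd
t=9: ddddddddd
ddddddddd
dddAAdddd
ddd<AAddd
ddddAAddd
ddddddddd
ddddddddd
t=10: ddddddddd
ddddddddd
dddAAdddd
ddddAAddd
dddvAAddd
ddddddddd
ddddddddd
t=11: ddddddddd
ddddddddd
dddAAdddd
ddddAAddd
dd<AAAddd
ddddddddd
ddddddddd
t=12: ddddddddd
ddddddddd
dddAAdddd
dd^dAAddd
ddAAAAddd
ddddddddd
ddddddddd
t=13: ddddddddd
ddddddddd
dddAAdddd
ddA>AAddd
ddAAAAddd
ddddddddd
ddddddddd
t=14: ddddddddd
ddddddddd
dddAAdddd
ddAAAAddd
ddAvAAddd
ddddddddd
ddddddddd
t=15: ddddddddd
ddddddddd
dddAAdddd
ddAAAAddd
ddAd>Addd
ddddddddd
ddddddddd
t=16: ddddddddd
ddddddddd
dddAAdddd
ddAA^Addd
ddAddAddd
ddddddddd
ddddddddd
t=17: ddddddddd
ddddddddd
dddAAdddd
ddA<dAddd
ddAddAddd
ddddddddd
ddddddddd
t=18: ddddddddd
ddddddddd
dddAAdddd
ddAddAddd
ddAvdAddd
ddddddddd
ddddddddd
t=19: ddddddddd
ddddddddd
dddAAdddd
ddAddAddd
dd<AdAddd
ddddddddd
ddddddddd
t=20: ddddddddd
ddddddddd
dddAAdddd
ddAddAddd
dddAdAddd
ddvdddddd
ddddddddd
t=21: ddddddddd
ddddddddd
dddAAdddd
ddAddAddd
dddAdAddd
d<Adddddd
ddddddddd
t=22: ddddddddd
ddddddddd
dddAAdddd
ddAddAddd
d^dAdAddd
dAAdddddd
ddddddddd
t=23: ddddddddd
ddddddddd
dddAAdddd
ddAddAddd
dA>AdAddd
dAAdddddd
ddddddddd
t=24: ddddddddd
ddddddddd
dddAAdddd
ddAddAddd
dAAAdAddd
dAvdddddd
ddddddddd
t=25: ddddddddd
ddddddddd
dddAAdddd
ddAddAddd
dAAAdAddd
dAd>ddddd
ddddddddd
t=26: ddddddddd
ddddddddd
dddAAdddd
ddAddAddd
dAAAdAddd
dAdAddddd
dddvddddd
t=27: ddddddddd
ddddddddd
dddAAdddd
ddAddAddd
dAAAdAddd
dAdAddddd
dd<Addddd
t=28: ddddddddd
ddddddddd
dddAAdddd
ddAddAddd
dAAAdAddd
dA^Addddd
ddAAddddd
t=29: ddddddddd
ddddddddd
dddAAdddd
ddAddAddd
dAAAdAddd
dAA>ddddd
ddAAddddd
t=30: ddddddddd
ddddddddd
dddAAdddd
ddAddAddd
dAA^dAddd
dAAdddddd
ddAAddddd
t=31: ddddddddd
ddddddddd
dddAAdddd
ddAddAddd
dA<ddAddd
dAAdddddd
ddAAddddd
t=32: ddddddddd
ddddddddd
dddAAdddd
ddAddAddd
dAdddAddd
dAvdddddd
ddAAddddd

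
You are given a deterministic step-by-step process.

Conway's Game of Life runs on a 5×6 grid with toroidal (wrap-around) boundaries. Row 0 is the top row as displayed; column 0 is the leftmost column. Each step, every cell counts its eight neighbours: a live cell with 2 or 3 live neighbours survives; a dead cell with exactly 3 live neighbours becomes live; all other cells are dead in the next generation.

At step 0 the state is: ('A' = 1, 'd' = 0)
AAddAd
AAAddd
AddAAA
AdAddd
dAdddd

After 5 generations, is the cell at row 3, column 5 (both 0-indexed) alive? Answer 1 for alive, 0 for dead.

gen 0: AAddAd
AAAddd
AddAAA
AdAddd
dAdddd
gen 1: dddddA
ddAddd
dddAAd
AdAAAd
ddAddA
gen 2: dddddd
dddAAd
dAddAA
dAAddd
AAAddA
gen 3: AAAAAA
dddAAA
AAddAA
dddAAd
AdAddd
gen 4: dddddd
dddddd
AdAddd
ddAAAd
Addddd
gen 5: dddddd
dddddd
dAAddd
ddAAdA
dddAdd

1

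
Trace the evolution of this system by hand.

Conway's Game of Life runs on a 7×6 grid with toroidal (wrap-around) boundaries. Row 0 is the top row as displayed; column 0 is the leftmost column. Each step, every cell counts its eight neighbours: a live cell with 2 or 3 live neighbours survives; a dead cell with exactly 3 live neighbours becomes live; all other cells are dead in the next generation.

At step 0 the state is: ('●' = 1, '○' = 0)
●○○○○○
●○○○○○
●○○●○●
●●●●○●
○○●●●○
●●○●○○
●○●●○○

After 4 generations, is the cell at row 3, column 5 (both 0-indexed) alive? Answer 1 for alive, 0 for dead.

1

gen 0: ●○○○○○
●○○○○○
●○○●○●
●●●●○●
○○●●●○
●●○●○○
●○●●○○
gen 1: ●○○○○●
●●○○○○
○○○●○○
○○○○○○
○○○○○○
●○○○○●
●○●●○●
gen 2: ○○●○●○
●●○○○●
○○○○○○
○○○○○○
○○○○○○
●●○○●●
○○○○○○
gen 3: ●●○○○●
●●○○○●
●○○○○○
○○○○○○
●○○○○●
●○○○○●
●●○●●○
gen 4: ○○○○○○
○○○○○○
●●○○○●
●○○○○●
●○○○○●
○○○○○○
○○●○●○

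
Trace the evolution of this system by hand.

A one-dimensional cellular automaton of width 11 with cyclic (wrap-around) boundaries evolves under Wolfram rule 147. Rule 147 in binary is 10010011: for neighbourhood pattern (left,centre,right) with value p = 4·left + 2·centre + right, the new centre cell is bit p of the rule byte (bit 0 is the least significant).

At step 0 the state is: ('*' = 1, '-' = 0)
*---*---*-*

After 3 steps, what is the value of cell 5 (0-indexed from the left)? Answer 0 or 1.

1

k=0  *---*---*-*
k=1  -***-***---
k=2  *-*---*-***
k=3  ---***---**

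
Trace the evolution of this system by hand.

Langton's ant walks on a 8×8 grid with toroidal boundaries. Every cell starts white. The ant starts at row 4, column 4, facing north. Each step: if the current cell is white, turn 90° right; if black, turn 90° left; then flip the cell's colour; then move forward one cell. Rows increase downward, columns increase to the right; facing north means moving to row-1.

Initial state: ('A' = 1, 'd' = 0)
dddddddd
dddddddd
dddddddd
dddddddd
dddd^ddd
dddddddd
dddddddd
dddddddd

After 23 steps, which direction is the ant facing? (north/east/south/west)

east

k=0  dddddddd
dddddddd
dddddddd
dddddddd
dddd^ddd
dddddddd
dddddddd
dddddddd
k=1  dddddddd
dddddddd
dddddddd
dddddddd
ddddA>dd
dddddddd
dddddddd
dddddddd
k=2  dddddddd
dddddddd
dddddddd
dddddddd
ddddAAdd
dddddvdd
dddddddd
dddddddd
k=3  dddddddd
dddddddd
dddddddd
dddddddd
ddddAAdd
dddd<Add
dddddddd
dddddddd
k=4  dddddddd
dddddddd
dddddddd
dddddddd
dddd^Add
ddddAAdd
dddddddd
dddddddd
k=5  dddddddd
dddddddd
dddddddd
dddddddd
ddd<dAdd
ddddAAdd
dddddddd
dddddddd
k=6  dddddddd
dddddddd
dddddddd
ddd^dddd
dddAdAdd
ddddAAdd
dddddddd
dddddddd
k=7  dddddddd
dddddddd
dddddddd
dddA>ddd
dddAdAdd
ddddAAdd
dddddddd
dddddddd
k=8  dddddddd
dddddddd
dddddddd
dddAAddd
dddAvAdd
ddddAAdd
dddddddd
dddddddd
k=9  dddddddd
dddddddd
dddddddd
dddAAddd
ddd<AAdd
ddddAAdd
dddddddd
dddddddd
k=10  dddddddd
dddddddd
dddddddd
dddAAddd
ddddAAdd
dddvAAdd
dddddddd
dddddddd
k=11  dddddddd
dddddddd
dddddddd
dddAAddd
ddddAAdd
dd<AAAdd
dddddddd
dddddddd
k=12  dddddddd
dddddddd
dddddddd
dddAAddd
dd^dAAdd
ddAAAAdd
dddddddd
dddddddd
k=13  dddddddd
dddddddd
dddddddd
dddAAddd
ddA>AAdd
ddAAAAdd
dddddddd
dddddddd
k=14  dddddddd
dddddddd
dddddddd
dddAAddd
ddAAAAdd
ddAvAAdd
dddddddd
dddddddd
k=15  dddddddd
dddddddd
dddddddd
dddAAddd
ddAAAAdd
ddAd>Add
dddddddd
dddddddd
k=16  dddddddd
dddddddd
dddddddd
dddAAddd
ddAA^Add
ddAddAdd
dddddddd
dddddddd
k=17  dddddddd
dddddddd
dddddddd
dddAAddd
ddA<dAdd
ddAddAdd
dddddddd
dddddddd
k=18  dddddddd
dddddddd
dddddddd
dddAAddd
ddAddAdd
ddAvdAdd
dddddddd
dddddddd
k=19  dddddddd
dddddddd
dddddddd
dddAAddd
ddAddAdd
dd<AdAdd
dddddddd
dddddddd
k=20  dddddddd
dddddddd
dddddddd
dddAAddd
ddAddAdd
dddAdAdd
ddvddddd
dddddddd
k=21  dddddddd
dddddddd
dddddddd
dddAAddd
ddAddAdd
dddAdAdd
d<Addddd
dddddddd
k=22  dddddddd
dddddddd
dddddddd
dddAAddd
ddAddAdd
d^dAdAdd
dAAddddd
dddddddd
k=23  dddddddd
dddddddd
dddddddd
dddAAddd
ddAddAdd
dA>AdAdd
dAAddddd
dddddddd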